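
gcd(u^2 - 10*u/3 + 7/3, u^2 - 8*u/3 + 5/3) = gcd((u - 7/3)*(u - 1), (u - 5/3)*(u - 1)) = u - 1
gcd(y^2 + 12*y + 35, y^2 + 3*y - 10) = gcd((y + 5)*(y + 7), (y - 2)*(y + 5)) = y + 5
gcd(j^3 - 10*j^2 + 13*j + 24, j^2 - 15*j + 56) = j - 8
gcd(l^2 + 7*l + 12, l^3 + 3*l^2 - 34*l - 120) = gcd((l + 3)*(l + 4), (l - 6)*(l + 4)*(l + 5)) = l + 4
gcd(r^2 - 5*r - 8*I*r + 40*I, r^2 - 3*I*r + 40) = r - 8*I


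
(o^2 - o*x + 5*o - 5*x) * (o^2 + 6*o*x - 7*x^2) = o^4 + 5*o^3*x + 5*o^3 - 13*o^2*x^2 + 25*o^2*x + 7*o*x^3 - 65*o*x^2 + 35*x^3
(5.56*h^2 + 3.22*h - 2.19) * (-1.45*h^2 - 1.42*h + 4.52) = -8.062*h^4 - 12.5642*h^3 + 23.7343*h^2 + 17.6642*h - 9.8988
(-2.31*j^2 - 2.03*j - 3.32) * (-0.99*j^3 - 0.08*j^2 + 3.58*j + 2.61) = 2.2869*j^5 + 2.1945*j^4 - 4.8206*j^3 - 13.0309*j^2 - 17.1839*j - 8.6652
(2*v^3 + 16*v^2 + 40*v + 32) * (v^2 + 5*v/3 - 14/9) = 2*v^5 + 58*v^4/3 + 572*v^3/9 + 664*v^2/9 - 80*v/9 - 448/9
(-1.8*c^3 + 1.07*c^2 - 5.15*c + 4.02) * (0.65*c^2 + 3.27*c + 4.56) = -1.17*c^5 - 5.1905*c^4 - 8.0566*c^3 - 9.3483*c^2 - 10.3386*c + 18.3312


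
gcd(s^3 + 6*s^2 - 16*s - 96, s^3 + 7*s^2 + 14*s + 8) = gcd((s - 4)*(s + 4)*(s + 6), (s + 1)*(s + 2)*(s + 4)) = s + 4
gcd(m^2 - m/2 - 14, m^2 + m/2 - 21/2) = m + 7/2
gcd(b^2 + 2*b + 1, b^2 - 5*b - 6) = b + 1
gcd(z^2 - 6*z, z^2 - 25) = 1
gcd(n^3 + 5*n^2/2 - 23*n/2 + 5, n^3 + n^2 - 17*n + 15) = n + 5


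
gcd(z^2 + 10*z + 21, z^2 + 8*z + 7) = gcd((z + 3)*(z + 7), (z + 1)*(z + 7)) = z + 7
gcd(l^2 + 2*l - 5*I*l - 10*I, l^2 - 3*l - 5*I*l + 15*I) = l - 5*I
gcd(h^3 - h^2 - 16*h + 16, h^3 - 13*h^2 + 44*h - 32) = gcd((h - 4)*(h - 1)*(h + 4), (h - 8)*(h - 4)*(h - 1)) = h^2 - 5*h + 4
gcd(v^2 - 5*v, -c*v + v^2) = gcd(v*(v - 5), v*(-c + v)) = v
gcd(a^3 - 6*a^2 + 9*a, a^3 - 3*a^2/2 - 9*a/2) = a^2 - 3*a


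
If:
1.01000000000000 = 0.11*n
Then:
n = 9.18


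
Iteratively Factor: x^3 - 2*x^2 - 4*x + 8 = (x + 2)*(x^2 - 4*x + 4) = (x - 2)*(x + 2)*(x - 2)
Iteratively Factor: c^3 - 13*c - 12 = (c + 3)*(c^2 - 3*c - 4) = (c + 1)*(c + 3)*(c - 4)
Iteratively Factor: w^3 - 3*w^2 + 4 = (w - 2)*(w^2 - w - 2) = (w - 2)*(w + 1)*(w - 2)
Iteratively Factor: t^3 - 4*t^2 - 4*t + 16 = (t - 2)*(t^2 - 2*t - 8) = (t - 4)*(t - 2)*(t + 2)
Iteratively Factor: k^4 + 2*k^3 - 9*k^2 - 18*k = (k + 3)*(k^3 - k^2 - 6*k) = (k + 2)*(k + 3)*(k^2 - 3*k) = (k - 3)*(k + 2)*(k + 3)*(k)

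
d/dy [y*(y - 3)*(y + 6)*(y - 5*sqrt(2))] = 4*y^3 - 15*sqrt(2)*y^2 + 9*y^2 - 30*sqrt(2)*y - 36*y + 90*sqrt(2)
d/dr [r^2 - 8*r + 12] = 2*r - 8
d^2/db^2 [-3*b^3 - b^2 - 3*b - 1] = -18*b - 2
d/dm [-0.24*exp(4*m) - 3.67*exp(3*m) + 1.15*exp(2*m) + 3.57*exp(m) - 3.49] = (-0.96*exp(3*m) - 11.01*exp(2*m) + 2.3*exp(m) + 3.57)*exp(m)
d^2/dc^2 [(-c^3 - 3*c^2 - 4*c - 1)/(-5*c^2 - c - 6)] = 2*(56*c^3 - 177*c^2 - 237*c + 55)/(125*c^6 + 75*c^5 + 465*c^4 + 181*c^3 + 558*c^2 + 108*c + 216)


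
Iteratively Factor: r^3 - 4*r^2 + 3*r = (r)*(r^2 - 4*r + 3) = r*(r - 1)*(r - 3)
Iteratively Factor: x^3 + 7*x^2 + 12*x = (x + 3)*(x^2 + 4*x) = x*(x + 3)*(x + 4)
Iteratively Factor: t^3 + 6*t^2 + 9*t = (t + 3)*(t^2 + 3*t) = t*(t + 3)*(t + 3)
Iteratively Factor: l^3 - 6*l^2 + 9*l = (l - 3)*(l^2 - 3*l) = l*(l - 3)*(l - 3)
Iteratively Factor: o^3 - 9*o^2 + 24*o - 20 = (o - 2)*(o^2 - 7*o + 10) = (o - 2)^2*(o - 5)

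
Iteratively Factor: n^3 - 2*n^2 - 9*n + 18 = (n - 3)*(n^2 + n - 6) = (n - 3)*(n + 3)*(n - 2)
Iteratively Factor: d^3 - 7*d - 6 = (d - 3)*(d^2 + 3*d + 2) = (d - 3)*(d + 1)*(d + 2)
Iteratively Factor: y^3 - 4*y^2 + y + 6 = (y + 1)*(y^2 - 5*y + 6) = (y - 3)*(y + 1)*(y - 2)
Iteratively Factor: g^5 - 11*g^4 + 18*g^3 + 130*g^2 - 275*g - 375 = (g + 1)*(g^4 - 12*g^3 + 30*g^2 + 100*g - 375) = (g + 1)*(g + 3)*(g^3 - 15*g^2 + 75*g - 125) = (g - 5)*(g + 1)*(g + 3)*(g^2 - 10*g + 25) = (g - 5)^2*(g + 1)*(g + 3)*(g - 5)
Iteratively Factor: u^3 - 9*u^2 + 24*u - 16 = (u - 4)*(u^2 - 5*u + 4) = (u - 4)*(u - 1)*(u - 4)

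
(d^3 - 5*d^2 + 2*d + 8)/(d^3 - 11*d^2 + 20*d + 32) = (d - 2)/(d - 8)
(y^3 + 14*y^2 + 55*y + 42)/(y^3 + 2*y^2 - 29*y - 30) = (y + 7)/(y - 5)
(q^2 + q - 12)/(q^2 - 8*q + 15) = (q + 4)/(q - 5)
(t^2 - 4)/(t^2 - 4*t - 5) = (4 - t^2)/(-t^2 + 4*t + 5)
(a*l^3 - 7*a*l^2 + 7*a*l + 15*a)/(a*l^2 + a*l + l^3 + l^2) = a*(l^2 - 8*l + 15)/(l*(a + l))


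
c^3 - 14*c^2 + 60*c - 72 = (c - 6)^2*(c - 2)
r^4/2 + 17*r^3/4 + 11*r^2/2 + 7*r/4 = r*(r/2 + 1/2)*(r + 1/2)*(r + 7)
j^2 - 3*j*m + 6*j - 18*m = (j + 6)*(j - 3*m)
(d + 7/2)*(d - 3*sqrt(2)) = d^2 - 3*sqrt(2)*d + 7*d/2 - 21*sqrt(2)/2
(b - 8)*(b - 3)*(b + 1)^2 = b^4 - 9*b^3 + 3*b^2 + 37*b + 24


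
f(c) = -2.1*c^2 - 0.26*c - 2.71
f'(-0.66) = 2.51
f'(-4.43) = 18.35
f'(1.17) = -5.17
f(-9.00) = -170.47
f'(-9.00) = 37.54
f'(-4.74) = 19.65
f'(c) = -4.2*c - 0.26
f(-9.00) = -170.47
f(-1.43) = -6.63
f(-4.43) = -42.77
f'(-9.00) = 37.54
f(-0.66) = -3.45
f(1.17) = -5.89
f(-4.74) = -48.66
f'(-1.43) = 5.75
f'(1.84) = -7.99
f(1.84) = -10.30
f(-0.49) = -3.09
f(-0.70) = -3.56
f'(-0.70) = 2.68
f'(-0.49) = 1.80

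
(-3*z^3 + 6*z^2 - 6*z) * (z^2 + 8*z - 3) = -3*z^5 - 18*z^4 + 51*z^3 - 66*z^2 + 18*z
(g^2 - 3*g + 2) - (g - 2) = g^2 - 4*g + 4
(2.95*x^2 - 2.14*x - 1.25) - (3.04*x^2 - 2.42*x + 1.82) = -0.0899999999999999*x^2 + 0.28*x - 3.07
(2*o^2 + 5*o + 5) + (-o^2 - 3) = o^2 + 5*o + 2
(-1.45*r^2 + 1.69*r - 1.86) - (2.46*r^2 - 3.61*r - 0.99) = -3.91*r^2 + 5.3*r - 0.87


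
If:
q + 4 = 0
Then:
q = -4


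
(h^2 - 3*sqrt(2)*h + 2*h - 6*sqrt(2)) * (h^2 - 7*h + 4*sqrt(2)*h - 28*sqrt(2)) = h^4 - 5*h^3 + sqrt(2)*h^3 - 38*h^2 - 5*sqrt(2)*h^2 - 14*sqrt(2)*h + 120*h + 336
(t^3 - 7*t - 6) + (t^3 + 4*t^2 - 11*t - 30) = 2*t^3 + 4*t^2 - 18*t - 36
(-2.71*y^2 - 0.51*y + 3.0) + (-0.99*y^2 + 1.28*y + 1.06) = -3.7*y^2 + 0.77*y + 4.06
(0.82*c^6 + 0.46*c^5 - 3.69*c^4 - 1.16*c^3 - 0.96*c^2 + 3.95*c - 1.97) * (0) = 0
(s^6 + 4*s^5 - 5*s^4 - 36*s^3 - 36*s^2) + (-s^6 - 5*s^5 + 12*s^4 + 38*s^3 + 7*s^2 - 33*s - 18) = -s^5 + 7*s^4 + 2*s^3 - 29*s^2 - 33*s - 18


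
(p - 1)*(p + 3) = p^2 + 2*p - 3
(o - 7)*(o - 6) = o^2 - 13*o + 42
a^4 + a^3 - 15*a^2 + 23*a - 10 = (a - 2)*(a - 1)^2*(a + 5)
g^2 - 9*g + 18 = (g - 6)*(g - 3)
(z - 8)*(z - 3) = z^2 - 11*z + 24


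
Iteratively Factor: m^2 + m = (m)*(m + 1)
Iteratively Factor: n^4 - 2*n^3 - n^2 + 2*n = (n - 2)*(n^3 - n) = n*(n - 2)*(n^2 - 1) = n*(n - 2)*(n - 1)*(n + 1)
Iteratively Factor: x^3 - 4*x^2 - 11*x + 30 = (x - 5)*(x^2 + x - 6) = (x - 5)*(x + 3)*(x - 2)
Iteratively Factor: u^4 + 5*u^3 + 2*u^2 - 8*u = (u - 1)*(u^3 + 6*u^2 + 8*u) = (u - 1)*(u + 2)*(u^2 + 4*u) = u*(u - 1)*(u + 2)*(u + 4)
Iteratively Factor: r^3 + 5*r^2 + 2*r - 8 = (r - 1)*(r^2 + 6*r + 8) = (r - 1)*(r + 2)*(r + 4)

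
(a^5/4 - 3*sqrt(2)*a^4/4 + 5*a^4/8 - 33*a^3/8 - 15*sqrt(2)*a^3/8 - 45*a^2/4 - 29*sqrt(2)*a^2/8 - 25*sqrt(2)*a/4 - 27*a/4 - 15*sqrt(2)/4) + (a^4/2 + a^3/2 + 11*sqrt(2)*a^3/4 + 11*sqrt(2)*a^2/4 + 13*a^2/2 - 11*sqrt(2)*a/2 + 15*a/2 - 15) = a^5/4 - 3*sqrt(2)*a^4/4 + 9*a^4/8 - 29*a^3/8 + 7*sqrt(2)*a^3/8 - 19*a^2/4 - 7*sqrt(2)*a^2/8 - 47*sqrt(2)*a/4 + 3*a/4 - 15 - 15*sqrt(2)/4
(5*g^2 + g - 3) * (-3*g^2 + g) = -15*g^4 + 2*g^3 + 10*g^2 - 3*g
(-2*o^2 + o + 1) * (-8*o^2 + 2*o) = 16*o^4 - 12*o^3 - 6*o^2 + 2*o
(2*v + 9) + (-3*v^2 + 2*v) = -3*v^2 + 4*v + 9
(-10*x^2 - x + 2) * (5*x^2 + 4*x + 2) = -50*x^4 - 45*x^3 - 14*x^2 + 6*x + 4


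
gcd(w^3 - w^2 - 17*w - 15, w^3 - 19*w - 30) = w^2 - 2*w - 15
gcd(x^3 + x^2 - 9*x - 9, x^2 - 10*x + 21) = x - 3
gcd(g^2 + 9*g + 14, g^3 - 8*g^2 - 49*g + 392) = g + 7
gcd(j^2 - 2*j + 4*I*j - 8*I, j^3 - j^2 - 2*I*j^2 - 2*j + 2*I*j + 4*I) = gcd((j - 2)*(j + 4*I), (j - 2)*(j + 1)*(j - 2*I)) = j - 2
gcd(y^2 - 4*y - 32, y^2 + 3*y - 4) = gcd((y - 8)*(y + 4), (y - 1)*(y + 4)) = y + 4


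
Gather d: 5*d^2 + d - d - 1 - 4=5*d^2 - 5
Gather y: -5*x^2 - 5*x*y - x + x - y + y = -5*x^2 - 5*x*y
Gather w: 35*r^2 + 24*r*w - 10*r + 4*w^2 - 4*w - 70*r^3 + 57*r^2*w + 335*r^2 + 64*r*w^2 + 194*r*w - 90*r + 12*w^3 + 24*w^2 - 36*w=-70*r^3 + 370*r^2 - 100*r + 12*w^3 + w^2*(64*r + 28) + w*(57*r^2 + 218*r - 40)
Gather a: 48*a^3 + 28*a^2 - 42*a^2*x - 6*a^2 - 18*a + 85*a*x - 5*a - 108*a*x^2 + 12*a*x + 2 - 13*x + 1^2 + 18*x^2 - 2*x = 48*a^3 + a^2*(22 - 42*x) + a*(-108*x^2 + 97*x - 23) + 18*x^2 - 15*x + 3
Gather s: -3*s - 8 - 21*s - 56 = -24*s - 64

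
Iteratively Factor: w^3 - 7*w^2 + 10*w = (w - 5)*(w^2 - 2*w) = w*(w - 5)*(w - 2)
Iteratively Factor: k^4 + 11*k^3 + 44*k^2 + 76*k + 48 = (k + 4)*(k^3 + 7*k^2 + 16*k + 12) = (k + 2)*(k + 4)*(k^2 + 5*k + 6) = (k + 2)*(k + 3)*(k + 4)*(k + 2)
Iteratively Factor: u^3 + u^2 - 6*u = (u - 2)*(u^2 + 3*u) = u*(u - 2)*(u + 3)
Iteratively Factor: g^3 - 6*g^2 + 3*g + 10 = (g - 2)*(g^2 - 4*g - 5) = (g - 5)*(g - 2)*(g + 1)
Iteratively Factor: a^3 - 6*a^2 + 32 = (a - 4)*(a^2 - 2*a - 8) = (a - 4)*(a + 2)*(a - 4)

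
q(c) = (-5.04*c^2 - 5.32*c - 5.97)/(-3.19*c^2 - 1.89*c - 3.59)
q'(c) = (-10.08*c - 5.32)/(-3.19*c^2 - 1.89*c - 3.59) + (6.38*c + 1.89)*(-5.04*c^2 - 5.32*c - 5.97)/(-3.19*c^2 - 1.89*c - 3.59)^2 = (-7.4452*c^2 - 1.9014*c + 7.8155)/(10.1761*c^4 + 12.0582*c^3 + 26.4763*c^2 + 13.5702*c + 12.8881)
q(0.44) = 1.84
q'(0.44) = 0.22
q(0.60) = 1.87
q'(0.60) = 0.12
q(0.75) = 1.88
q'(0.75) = 0.05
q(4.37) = 1.72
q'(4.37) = -0.03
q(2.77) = 1.78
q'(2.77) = -0.05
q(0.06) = 1.70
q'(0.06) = 0.56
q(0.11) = 1.72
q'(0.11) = 0.51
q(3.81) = 1.74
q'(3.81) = -0.03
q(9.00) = 1.66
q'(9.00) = -0.01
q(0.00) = 1.66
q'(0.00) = 0.61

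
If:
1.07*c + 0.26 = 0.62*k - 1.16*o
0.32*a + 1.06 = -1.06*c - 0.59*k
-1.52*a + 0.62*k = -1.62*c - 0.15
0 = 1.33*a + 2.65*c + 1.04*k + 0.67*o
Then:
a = -3.01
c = -9.13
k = 16.24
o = 16.88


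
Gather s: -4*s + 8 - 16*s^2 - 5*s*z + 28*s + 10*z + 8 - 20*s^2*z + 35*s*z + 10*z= s^2*(-20*z - 16) + s*(30*z + 24) + 20*z + 16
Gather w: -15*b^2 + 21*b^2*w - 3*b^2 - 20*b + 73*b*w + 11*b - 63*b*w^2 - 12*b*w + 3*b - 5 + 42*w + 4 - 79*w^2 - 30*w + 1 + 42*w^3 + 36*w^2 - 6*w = -18*b^2 - 6*b + 42*w^3 + w^2*(-63*b - 43) + w*(21*b^2 + 61*b + 6)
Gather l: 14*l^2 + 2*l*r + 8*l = 14*l^2 + l*(2*r + 8)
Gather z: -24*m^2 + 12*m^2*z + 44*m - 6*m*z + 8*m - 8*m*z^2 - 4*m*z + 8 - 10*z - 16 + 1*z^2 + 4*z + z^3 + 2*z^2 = -24*m^2 + 52*m + z^3 + z^2*(3 - 8*m) + z*(12*m^2 - 10*m - 6) - 8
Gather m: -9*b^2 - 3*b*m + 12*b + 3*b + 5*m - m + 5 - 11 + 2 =-9*b^2 + 15*b + m*(4 - 3*b) - 4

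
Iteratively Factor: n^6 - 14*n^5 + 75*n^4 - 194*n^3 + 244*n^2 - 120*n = (n - 2)*(n^5 - 12*n^4 + 51*n^3 - 92*n^2 + 60*n) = (n - 2)^2*(n^4 - 10*n^3 + 31*n^2 - 30*n) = (n - 2)^3*(n^3 - 8*n^2 + 15*n) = n*(n - 2)^3*(n^2 - 8*n + 15) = n*(n - 5)*(n - 2)^3*(n - 3)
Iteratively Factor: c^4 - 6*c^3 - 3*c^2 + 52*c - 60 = (c - 5)*(c^3 - c^2 - 8*c + 12) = (c - 5)*(c - 2)*(c^2 + c - 6) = (c - 5)*(c - 2)*(c + 3)*(c - 2)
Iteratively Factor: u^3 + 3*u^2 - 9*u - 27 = (u + 3)*(u^2 - 9) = (u + 3)^2*(u - 3)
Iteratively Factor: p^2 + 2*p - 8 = (p - 2)*(p + 4)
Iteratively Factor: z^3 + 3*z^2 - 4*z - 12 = (z - 2)*(z^2 + 5*z + 6) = (z - 2)*(z + 3)*(z + 2)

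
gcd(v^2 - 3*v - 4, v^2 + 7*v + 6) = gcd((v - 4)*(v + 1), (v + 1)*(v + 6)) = v + 1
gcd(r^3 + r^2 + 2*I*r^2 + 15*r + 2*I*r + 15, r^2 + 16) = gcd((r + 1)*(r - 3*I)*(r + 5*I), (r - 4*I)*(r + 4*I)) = 1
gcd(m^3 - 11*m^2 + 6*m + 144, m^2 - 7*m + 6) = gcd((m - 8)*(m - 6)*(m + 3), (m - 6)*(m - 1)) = m - 6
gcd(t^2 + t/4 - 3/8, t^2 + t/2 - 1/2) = t - 1/2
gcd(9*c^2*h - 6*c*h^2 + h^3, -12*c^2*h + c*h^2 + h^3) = 3*c*h - h^2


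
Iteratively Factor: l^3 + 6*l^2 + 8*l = (l + 2)*(l^2 + 4*l) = (l + 2)*(l + 4)*(l)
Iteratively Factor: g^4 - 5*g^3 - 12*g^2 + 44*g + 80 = (g + 2)*(g^3 - 7*g^2 + 2*g + 40) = (g + 2)^2*(g^2 - 9*g + 20) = (g - 5)*(g + 2)^2*(g - 4)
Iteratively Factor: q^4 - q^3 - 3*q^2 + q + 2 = (q + 1)*(q^3 - 2*q^2 - q + 2) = (q + 1)^2*(q^2 - 3*q + 2) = (q - 1)*(q + 1)^2*(q - 2)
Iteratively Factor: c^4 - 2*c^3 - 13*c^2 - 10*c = (c + 1)*(c^3 - 3*c^2 - 10*c) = c*(c + 1)*(c^2 - 3*c - 10) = c*(c + 1)*(c + 2)*(c - 5)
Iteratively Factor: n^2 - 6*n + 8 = (n - 2)*(n - 4)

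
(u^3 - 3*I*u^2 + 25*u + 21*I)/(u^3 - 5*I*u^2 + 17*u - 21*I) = (u + I)/(u - I)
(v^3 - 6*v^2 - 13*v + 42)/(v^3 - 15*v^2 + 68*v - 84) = (v + 3)/(v - 6)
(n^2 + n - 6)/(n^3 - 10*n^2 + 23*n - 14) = (n + 3)/(n^2 - 8*n + 7)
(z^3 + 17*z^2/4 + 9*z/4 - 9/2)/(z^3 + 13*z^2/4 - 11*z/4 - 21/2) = (4*z - 3)/(4*z - 7)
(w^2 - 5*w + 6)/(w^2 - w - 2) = (w - 3)/(w + 1)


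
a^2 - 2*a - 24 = (a - 6)*(a + 4)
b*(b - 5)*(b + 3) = b^3 - 2*b^2 - 15*b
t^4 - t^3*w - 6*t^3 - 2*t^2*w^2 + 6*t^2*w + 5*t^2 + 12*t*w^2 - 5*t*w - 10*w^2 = (t - 5)*(t - 1)*(t - 2*w)*(t + w)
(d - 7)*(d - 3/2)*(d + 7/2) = d^3 - 5*d^2 - 77*d/4 + 147/4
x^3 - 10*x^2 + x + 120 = (x - 8)*(x - 5)*(x + 3)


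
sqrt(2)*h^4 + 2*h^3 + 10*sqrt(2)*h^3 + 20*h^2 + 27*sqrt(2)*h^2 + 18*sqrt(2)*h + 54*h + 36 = (h + 3)*(h + 6)*(h + sqrt(2))*(sqrt(2)*h + sqrt(2))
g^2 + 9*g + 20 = (g + 4)*(g + 5)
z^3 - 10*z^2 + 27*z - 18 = (z - 6)*(z - 3)*(z - 1)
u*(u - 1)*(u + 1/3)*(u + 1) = u^4 + u^3/3 - u^2 - u/3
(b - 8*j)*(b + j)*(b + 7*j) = b^3 - 57*b*j^2 - 56*j^3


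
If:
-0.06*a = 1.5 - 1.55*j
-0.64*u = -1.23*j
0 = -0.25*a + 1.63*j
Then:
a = 8.44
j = 1.29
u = 2.49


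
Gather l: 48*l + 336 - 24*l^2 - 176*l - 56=-24*l^2 - 128*l + 280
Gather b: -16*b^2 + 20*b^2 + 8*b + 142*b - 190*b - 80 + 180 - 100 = 4*b^2 - 40*b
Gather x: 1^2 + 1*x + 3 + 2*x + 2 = 3*x + 6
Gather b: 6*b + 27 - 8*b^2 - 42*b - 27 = -8*b^2 - 36*b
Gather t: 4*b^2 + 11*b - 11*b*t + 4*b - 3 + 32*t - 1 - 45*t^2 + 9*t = 4*b^2 + 15*b - 45*t^2 + t*(41 - 11*b) - 4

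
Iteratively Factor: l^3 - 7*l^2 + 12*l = (l - 4)*(l^2 - 3*l) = l*(l - 4)*(l - 3)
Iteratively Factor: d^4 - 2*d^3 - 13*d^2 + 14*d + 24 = (d + 1)*(d^3 - 3*d^2 - 10*d + 24) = (d - 2)*(d + 1)*(d^2 - d - 12) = (d - 2)*(d + 1)*(d + 3)*(d - 4)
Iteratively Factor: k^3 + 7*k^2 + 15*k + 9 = (k + 3)*(k^2 + 4*k + 3) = (k + 1)*(k + 3)*(k + 3)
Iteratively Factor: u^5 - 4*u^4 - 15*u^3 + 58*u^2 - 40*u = (u - 2)*(u^4 - 2*u^3 - 19*u^2 + 20*u) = (u - 2)*(u + 4)*(u^3 - 6*u^2 + 5*u) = u*(u - 2)*(u + 4)*(u^2 - 6*u + 5) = u*(u - 2)*(u - 1)*(u + 4)*(u - 5)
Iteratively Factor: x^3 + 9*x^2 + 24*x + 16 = (x + 4)*(x^2 + 5*x + 4) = (x + 4)^2*(x + 1)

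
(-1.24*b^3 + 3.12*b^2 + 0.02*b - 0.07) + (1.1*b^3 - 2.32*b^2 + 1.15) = -0.14*b^3 + 0.8*b^2 + 0.02*b + 1.08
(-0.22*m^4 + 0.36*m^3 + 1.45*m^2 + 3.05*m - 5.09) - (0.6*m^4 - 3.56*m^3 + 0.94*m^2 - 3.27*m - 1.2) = -0.82*m^4 + 3.92*m^3 + 0.51*m^2 + 6.32*m - 3.89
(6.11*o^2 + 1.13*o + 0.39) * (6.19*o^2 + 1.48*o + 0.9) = 37.8209*o^4 + 16.0375*o^3 + 9.5855*o^2 + 1.5942*o + 0.351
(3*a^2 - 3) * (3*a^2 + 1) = 9*a^4 - 6*a^2 - 3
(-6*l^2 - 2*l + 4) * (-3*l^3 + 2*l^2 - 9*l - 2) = 18*l^5 - 6*l^4 + 38*l^3 + 38*l^2 - 32*l - 8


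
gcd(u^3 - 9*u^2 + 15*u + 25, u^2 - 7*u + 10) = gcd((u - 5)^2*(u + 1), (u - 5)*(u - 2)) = u - 5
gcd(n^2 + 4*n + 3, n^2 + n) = n + 1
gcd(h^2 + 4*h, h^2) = h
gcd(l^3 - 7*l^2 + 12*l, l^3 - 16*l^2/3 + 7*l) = l^2 - 3*l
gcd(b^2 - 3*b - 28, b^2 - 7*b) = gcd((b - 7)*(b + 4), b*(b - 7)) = b - 7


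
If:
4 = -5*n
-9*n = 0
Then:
No Solution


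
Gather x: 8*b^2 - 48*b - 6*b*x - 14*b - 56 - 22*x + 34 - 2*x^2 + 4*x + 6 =8*b^2 - 62*b - 2*x^2 + x*(-6*b - 18) - 16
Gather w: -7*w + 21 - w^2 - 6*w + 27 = -w^2 - 13*w + 48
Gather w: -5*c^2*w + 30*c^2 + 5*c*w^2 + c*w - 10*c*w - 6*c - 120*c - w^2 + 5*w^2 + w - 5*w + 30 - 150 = 30*c^2 - 126*c + w^2*(5*c + 4) + w*(-5*c^2 - 9*c - 4) - 120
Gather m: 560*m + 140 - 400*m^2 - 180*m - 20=-400*m^2 + 380*m + 120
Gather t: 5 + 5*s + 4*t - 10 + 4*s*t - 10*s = -5*s + t*(4*s + 4) - 5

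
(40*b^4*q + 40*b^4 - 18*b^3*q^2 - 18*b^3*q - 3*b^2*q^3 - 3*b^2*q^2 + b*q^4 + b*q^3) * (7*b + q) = 280*b^5*q + 280*b^5 - 86*b^4*q^2 - 86*b^4*q - 39*b^3*q^3 - 39*b^3*q^2 + 4*b^2*q^4 + 4*b^2*q^3 + b*q^5 + b*q^4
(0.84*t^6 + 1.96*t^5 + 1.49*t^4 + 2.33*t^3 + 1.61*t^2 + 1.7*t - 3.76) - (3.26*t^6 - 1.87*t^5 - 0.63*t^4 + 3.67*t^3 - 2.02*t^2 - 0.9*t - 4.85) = -2.42*t^6 + 3.83*t^5 + 2.12*t^4 - 1.34*t^3 + 3.63*t^2 + 2.6*t + 1.09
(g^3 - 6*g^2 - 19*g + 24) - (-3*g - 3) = g^3 - 6*g^2 - 16*g + 27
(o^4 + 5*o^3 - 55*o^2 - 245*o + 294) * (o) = o^5 + 5*o^4 - 55*o^3 - 245*o^2 + 294*o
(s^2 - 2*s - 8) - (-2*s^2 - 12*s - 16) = 3*s^2 + 10*s + 8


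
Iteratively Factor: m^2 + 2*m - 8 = (m - 2)*(m + 4)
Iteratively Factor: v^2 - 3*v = (v - 3)*(v)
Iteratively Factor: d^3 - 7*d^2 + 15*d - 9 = (d - 3)*(d^2 - 4*d + 3) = (d - 3)*(d - 1)*(d - 3)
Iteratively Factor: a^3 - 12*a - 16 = (a + 2)*(a^2 - 2*a - 8) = (a + 2)^2*(a - 4)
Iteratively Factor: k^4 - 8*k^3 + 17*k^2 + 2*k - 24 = (k - 2)*(k^3 - 6*k^2 + 5*k + 12) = (k - 3)*(k - 2)*(k^2 - 3*k - 4) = (k - 3)*(k - 2)*(k + 1)*(k - 4)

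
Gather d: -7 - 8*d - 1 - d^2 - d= -d^2 - 9*d - 8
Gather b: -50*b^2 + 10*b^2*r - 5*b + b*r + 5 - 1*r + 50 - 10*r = b^2*(10*r - 50) + b*(r - 5) - 11*r + 55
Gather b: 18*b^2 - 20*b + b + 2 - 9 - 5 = 18*b^2 - 19*b - 12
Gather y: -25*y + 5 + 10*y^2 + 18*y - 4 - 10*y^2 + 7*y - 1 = 0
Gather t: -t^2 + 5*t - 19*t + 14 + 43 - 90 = -t^2 - 14*t - 33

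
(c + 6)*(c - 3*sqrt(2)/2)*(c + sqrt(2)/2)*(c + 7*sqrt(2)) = c^4 + 6*c^3 + 6*sqrt(2)*c^3 - 31*c^2/2 + 36*sqrt(2)*c^2 - 93*c - 21*sqrt(2)*c/2 - 63*sqrt(2)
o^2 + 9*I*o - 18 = (o + 3*I)*(o + 6*I)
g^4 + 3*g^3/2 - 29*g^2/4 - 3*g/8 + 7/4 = (g - 2)*(g - 1/2)*(g + 1/2)*(g + 7/2)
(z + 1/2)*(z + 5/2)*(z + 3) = z^3 + 6*z^2 + 41*z/4 + 15/4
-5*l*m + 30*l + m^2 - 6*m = (-5*l + m)*(m - 6)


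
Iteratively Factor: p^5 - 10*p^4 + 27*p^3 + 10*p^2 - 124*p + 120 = (p - 2)*(p^4 - 8*p^3 + 11*p^2 + 32*p - 60) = (p - 5)*(p - 2)*(p^3 - 3*p^2 - 4*p + 12) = (p - 5)*(p - 2)*(p + 2)*(p^2 - 5*p + 6) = (p - 5)*(p - 2)^2*(p + 2)*(p - 3)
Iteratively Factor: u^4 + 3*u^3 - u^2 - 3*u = (u - 1)*(u^3 + 4*u^2 + 3*u) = (u - 1)*(u + 3)*(u^2 + u) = u*(u - 1)*(u + 3)*(u + 1)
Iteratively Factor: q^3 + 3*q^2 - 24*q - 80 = (q - 5)*(q^2 + 8*q + 16) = (q - 5)*(q + 4)*(q + 4)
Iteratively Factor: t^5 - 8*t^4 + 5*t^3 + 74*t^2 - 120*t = (t - 5)*(t^4 - 3*t^3 - 10*t^2 + 24*t) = (t - 5)*(t - 4)*(t^3 + t^2 - 6*t) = (t - 5)*(t - 4)*(t + 3)*(t^2 - 2*t) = (t - 5)*(t - 4)*(t - 2)*(t + 3)*(t)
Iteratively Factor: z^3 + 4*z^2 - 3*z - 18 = (z + 3)*(z^2 + z - 6) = (z + 3)^2*(z - 2)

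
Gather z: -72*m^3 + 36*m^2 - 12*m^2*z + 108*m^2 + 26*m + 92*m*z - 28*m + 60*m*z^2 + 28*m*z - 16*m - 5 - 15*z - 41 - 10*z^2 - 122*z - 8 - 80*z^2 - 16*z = -72*m^3 + 144*m^2 - 18*m + z^2*(60*m - 90) + z*(-12*m^2 + 120*m - 153) - 54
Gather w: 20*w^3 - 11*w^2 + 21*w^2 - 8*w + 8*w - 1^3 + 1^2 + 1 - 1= 20*w^3 + 10*w^2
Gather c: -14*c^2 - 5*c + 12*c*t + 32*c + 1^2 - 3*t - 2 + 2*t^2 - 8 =-14*c^2 + c*(12*t + 27) + 2*t^2 - 3*t - 9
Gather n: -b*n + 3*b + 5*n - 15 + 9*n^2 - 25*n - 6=3*b + 9*n^2 + n*(-b - 20) - 21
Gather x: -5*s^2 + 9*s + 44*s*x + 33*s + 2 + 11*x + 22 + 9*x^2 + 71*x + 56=-5*s^2 + 42*s + 9*x^2 + x*(44*s + 82) + 80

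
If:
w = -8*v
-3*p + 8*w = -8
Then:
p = 8*w/3 + 8/3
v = -w/8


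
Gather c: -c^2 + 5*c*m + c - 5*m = -c^2 + c*(5*m + 1) - 5*m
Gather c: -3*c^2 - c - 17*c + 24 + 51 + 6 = -3*c^2 - 18*c + 81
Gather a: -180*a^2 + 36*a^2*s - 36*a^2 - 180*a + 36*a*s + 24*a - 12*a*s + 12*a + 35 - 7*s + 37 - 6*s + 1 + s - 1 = a^2*(36*s - 216) + a*(24*s - 144) - 12*s + 72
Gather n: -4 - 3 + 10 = 3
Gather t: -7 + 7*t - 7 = 7*t - 14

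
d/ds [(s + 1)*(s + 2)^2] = (s + 2)*(3*s + 4)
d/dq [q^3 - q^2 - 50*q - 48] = 3*q^2 - 2*q - 50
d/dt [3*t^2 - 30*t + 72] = 6*t - 30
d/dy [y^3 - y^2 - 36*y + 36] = 3*y^2 - 2*y - 36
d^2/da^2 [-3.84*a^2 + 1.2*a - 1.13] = -7.68000000000000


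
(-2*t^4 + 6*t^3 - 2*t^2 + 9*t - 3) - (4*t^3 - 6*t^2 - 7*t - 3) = -2*t^4 + 2*t^3 + 4*t^2 + 16*t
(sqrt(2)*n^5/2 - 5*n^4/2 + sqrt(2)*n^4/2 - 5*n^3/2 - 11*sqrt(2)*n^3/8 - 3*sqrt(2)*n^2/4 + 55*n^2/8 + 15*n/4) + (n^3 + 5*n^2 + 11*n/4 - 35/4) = sqrt(2)*n^5/2 - 5*n^4/2 + sqrt(2)*n^4/2 - 11*sqrt(2)*n^3/8 - 3*n^3/2 - 3*sqrt(2)*n^2/4 + 95*n^2/8 + 13*n/2 - 35/4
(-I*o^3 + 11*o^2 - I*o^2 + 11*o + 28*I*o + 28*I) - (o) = -I*o^3 + 11*o^2 - I*o^2 + 10*o + 28*I*o + 28*I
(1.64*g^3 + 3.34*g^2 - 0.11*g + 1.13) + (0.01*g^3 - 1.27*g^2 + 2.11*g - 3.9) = 1.65*g^3 + 2.07*g^2 + 2.0*g - 2.77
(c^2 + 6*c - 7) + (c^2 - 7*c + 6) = 2*c^2 - c - 1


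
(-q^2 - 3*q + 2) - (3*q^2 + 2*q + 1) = -4*q^2 - 5*q + 1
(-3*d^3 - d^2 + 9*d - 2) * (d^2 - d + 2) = -3*d^5 + 2*d^4 + 4*d^3 - 13*d^2 + 20*d - 4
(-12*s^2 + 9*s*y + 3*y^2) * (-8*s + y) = 96*s^3 - 84*s^2*y - 15*s*y^2 + 3*y^3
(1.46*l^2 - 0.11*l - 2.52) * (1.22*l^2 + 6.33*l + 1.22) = 1.7812*l^4 + 9.1076*l^3 - 1.9895*l^2 - 16.0858*l - 3.0744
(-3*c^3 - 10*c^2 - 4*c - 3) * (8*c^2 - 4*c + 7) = -24*c^5 - 68*c^4 - 13*c^3 - 78*c^2 - 16*c - 21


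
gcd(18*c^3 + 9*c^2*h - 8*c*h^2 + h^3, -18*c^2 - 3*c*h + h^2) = 6*c - h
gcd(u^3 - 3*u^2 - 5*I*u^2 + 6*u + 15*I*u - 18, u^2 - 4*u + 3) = u - 3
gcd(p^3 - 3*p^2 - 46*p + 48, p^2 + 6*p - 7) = p - 1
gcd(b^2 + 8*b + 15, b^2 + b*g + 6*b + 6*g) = 1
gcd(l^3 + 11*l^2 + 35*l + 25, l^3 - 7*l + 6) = 1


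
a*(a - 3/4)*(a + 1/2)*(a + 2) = a^4 + 7*a^3/4 - 7*a^2/8 - 3*a/4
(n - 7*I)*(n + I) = n^2 - 6*I*n + 7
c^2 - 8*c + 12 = (c - 6)*(c - 2)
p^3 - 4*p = p*(p - 2)*(p + 2)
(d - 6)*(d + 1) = d^2 - 5*d - 6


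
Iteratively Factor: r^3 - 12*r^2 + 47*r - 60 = (r - 4)*(r^2 - 8*r + 15) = (r - 4)*(r - 3)*(r - 5)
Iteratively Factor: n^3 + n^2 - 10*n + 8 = (n + 4)*(n^2 - 3*n + 2) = (n - 1)*(n + 4)*(n - 2)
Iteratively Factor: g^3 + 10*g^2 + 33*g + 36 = (g + 4)*(g^2 + 6*g + 9) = (g + 3)*(g + 4)*(g + 3)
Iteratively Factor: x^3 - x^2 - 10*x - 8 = (x - 4)*(x^2 + 3*x + 2) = (x - 4)*(x + 2)*(x + 1)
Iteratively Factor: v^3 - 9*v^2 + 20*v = (v - 4)*(v^2 - 5*v) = v*(v - 4)*(v - 5)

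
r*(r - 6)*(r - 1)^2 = r^4 - 8*r^3 + 13*r^2 - 6*r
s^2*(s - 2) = s^3 - 2*s^2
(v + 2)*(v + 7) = v^2 + 9*v + 14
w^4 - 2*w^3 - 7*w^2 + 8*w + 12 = (w - 3)*(w - 2)*(w + 1)*(w + 2)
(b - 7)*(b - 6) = b^2 - 13*b + 42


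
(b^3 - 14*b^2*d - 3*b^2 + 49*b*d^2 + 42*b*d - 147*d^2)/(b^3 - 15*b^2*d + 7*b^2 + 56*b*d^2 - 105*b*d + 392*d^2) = (b^2 - 7*b*d - 3*b + 21*d)/(b^2 - 8*b*d + 7*b - 56*d)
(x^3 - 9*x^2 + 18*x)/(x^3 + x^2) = (x^2 - 9*x + 18)/(x*(x + 1))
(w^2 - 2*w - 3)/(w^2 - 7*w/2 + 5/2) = 2*(w^2 - 2*w - 3)/(2*w^2 - 7*w + 5)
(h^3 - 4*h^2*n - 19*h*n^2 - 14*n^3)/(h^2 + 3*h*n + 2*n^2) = h - 7*n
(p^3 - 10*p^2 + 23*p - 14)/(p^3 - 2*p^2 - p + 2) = (p - 7)/(p + 1)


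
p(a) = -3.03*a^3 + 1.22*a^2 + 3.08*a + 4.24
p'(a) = -9.09*a^2 + 2.44*a + 3.08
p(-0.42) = 3.39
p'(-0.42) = 0.45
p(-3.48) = 135.99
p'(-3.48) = -115.49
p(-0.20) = 3.70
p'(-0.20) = 2.23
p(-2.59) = 57.09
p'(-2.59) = -64.22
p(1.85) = -5.07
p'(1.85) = -23.52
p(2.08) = -11.34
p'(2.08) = -31.17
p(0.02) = 4.30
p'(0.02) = 3.13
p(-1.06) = 5.95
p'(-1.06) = -9.72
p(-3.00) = 87.79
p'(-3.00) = -86.05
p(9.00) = -2078.09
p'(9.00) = -711.25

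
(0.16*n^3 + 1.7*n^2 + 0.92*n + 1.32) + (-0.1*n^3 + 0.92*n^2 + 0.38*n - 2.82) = 0.06*n^3 + 2.62*n^2 + 1.3*n - 1.5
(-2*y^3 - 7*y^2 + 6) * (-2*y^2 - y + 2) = 4*y^5 + 16*y^4 + 3*y^3 - 26*y^2 - 6*y + 12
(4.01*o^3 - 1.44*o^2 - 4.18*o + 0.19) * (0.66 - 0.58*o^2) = -2.3258*o^5 + 0.8352*o^4 + 5.071*o^3 - 1.0606*o^2 - 2.7588*o + 0.1254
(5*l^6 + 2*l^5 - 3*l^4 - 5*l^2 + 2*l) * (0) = 0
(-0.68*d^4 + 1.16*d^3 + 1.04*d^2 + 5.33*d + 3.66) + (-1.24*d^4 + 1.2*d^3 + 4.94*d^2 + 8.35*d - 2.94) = -1.92*d^4 + 2.36*d^3 + 5.98*d^2 + 13.68*d + 0.72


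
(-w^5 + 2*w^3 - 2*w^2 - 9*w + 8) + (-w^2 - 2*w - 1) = -w^5 + 2*w^3 - 3*w^2 - 11*w + 7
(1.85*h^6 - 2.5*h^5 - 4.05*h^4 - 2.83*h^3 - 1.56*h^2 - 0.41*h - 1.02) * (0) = 0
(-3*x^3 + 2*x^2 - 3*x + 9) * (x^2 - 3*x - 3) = -3*x^5 + 11*x^4 + 12*x^2 - 18*x - 27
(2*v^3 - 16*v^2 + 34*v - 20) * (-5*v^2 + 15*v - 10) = -10*v^5 + 110*v^4 - 430*v^3 + 770*v^2 - 640*v + 200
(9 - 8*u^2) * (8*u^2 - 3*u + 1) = -64*u^4 + 24*u^3 + 64*u^2 - 27*u + 9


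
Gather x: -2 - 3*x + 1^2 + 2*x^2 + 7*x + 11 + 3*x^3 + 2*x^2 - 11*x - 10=3*x^3 + 4*x^2 - 7*x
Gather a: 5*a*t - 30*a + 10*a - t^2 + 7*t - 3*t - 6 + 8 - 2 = a*(5*t - 20) - t^2 + 4*t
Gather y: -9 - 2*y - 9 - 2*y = -4*y - 18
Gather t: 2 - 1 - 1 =0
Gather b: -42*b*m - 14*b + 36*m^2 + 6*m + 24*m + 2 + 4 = b*(-42*m - 14) + 36*m^2 + 30*m + 6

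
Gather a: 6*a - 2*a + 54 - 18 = 4*a + 36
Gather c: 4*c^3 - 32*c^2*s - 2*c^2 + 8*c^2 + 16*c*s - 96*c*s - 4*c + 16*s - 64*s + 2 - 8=4*c^3 + c^2*(6 - 32*s) + c*(-80*s - 4) - 48*s - 6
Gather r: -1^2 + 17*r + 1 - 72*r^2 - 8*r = -72*r^2 + 9*r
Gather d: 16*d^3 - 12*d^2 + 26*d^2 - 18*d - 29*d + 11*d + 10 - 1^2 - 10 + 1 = 16*d^3 + 14*d^2 - 36*d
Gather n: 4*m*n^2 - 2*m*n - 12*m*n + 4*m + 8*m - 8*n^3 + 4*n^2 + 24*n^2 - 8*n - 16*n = 12*m - 8*n^3 + n^2*(4*m + 28) + n*(-14*m - 24)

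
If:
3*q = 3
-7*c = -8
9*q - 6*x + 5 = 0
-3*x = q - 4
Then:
No Solution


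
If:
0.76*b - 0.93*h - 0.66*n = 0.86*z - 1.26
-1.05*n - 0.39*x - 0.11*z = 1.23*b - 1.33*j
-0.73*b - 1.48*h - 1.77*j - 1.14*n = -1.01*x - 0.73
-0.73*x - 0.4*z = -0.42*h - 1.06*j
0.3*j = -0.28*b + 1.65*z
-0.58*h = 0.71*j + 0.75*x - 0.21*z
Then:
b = -1.40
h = -1.54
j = 0.83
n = 2.57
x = 0.37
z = -0.09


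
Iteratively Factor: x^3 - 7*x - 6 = (x + 1)*(x^2 - x - 6) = (x - 3)*(x + 1)*(x + 2)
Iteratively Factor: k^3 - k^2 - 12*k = (k - 4)*(k^2 + 3*k) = k*(k - 4)*(k + 3)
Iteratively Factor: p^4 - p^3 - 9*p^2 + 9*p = (p - 1)*(p^3 - 9*p) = (p - 3)*(p - 1)*(p^2 + 3*p) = p*(p - 3)*(p - 1)*(p + 3)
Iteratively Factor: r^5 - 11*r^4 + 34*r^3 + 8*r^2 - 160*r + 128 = (r - 4)*(r^4 - 7*r^3 + 6*r^2 + 32*r - 32) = (r - 4)*(r + 2)*(r^3 - 9*r^2 + 24*r - 16) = (r - 4)^2*(r + 2)*(r^2 - 5*r + 4) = (r - 4)^2*(r - 1)*(r + 2)*(r - 4)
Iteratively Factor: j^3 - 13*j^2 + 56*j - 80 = (j - 4)*(j^2 - 9*j + 20) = (j - 5)*(j - 4)*(j - 4)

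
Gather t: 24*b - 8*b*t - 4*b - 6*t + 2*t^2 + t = 20*b + 2*t^2 + t*(-8*b - 5)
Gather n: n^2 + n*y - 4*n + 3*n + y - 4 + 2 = n^2 + n*(y - 1) + y - 2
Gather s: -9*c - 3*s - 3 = -9*c - 3*s - 3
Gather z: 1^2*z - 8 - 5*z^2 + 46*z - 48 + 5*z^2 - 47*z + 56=0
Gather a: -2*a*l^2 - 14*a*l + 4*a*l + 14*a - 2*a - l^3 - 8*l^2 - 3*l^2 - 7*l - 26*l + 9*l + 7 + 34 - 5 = a*(-2*l^2 - 10*l + 12) - l^3 - 11*l^2 - 24*l + 36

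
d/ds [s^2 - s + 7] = 2*s - 1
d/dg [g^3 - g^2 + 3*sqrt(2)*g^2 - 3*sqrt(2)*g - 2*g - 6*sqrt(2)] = 3*g^2 - 2*g + 6*sqrt(2)*g - 3*sqrt(2) - 2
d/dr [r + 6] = 1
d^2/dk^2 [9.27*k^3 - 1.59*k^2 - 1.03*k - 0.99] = 55.62*k - 3.18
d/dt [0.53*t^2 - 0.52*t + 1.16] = 1.06*t - 0.52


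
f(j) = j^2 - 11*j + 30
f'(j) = 2*j - 11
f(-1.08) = 43.05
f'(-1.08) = -13.16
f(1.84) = 13.15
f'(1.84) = -7.32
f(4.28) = 1.24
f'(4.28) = -2.44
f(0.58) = 23.96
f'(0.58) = -9.84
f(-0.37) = 34.21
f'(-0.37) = -11.74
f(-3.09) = 73.54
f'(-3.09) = -17.18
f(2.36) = 9.61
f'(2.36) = -6.28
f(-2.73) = 67.48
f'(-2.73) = -16.46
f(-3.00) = 72.00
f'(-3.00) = -17.00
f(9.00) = 12.00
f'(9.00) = 7.00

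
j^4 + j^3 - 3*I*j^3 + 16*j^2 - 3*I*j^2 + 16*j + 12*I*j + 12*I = (j - 6*I)*(j + 2*I)*(-I*j + 1)*(I*j + I)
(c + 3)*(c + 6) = c^2 + 9*c + 18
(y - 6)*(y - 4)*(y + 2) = y^3 - 8*y^2 + 4*y + 48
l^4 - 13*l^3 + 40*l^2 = l^2*(l - 8)*(l - 5)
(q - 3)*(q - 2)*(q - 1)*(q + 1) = q^4 - 5*q^3 + 5*q^2 + 5*q - 6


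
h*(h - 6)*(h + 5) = h^3 - h^2 - 30*h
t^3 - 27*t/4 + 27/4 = (t - 3/2)^2*(t + 3)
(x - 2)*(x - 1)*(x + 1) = x^3 - 2*x^2 - x + 2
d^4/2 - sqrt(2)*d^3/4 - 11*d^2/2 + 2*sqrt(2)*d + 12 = (d/2 + sqrt(2))*(d - 2*sqrt(2))*(d - 3*sqrt(2)/2)*(d + sqrt(2))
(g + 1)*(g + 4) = g^2 + 5*g + 4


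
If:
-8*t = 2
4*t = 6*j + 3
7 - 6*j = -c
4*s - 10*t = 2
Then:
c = -11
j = -2/3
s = -1/8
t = -1/4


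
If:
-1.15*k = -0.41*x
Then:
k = 0.356521739130435*x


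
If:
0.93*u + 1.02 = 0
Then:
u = -1.10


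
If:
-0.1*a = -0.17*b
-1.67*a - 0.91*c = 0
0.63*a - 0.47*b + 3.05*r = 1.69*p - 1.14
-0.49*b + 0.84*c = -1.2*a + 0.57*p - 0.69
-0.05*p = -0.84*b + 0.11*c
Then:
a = 0.08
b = 0.05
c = -0.15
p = 1.12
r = 0.24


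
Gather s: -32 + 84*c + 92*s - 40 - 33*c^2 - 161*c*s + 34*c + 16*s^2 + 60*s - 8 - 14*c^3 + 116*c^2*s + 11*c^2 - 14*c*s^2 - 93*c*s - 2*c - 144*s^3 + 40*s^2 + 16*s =-14*c^3 - 22*c^2 + 116*c - 144*s^3 + s^2*(56 - 14*c) + s*(116*c^2 - 254*c + 168) - 80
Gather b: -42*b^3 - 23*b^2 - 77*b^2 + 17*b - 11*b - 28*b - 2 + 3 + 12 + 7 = -42*b^3 - 100*b^2 - 22*b + 20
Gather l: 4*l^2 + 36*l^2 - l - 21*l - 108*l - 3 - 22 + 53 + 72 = 40*l^2 - 130*l + 100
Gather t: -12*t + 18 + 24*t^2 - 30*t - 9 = 24*t^2 - 42*t + 9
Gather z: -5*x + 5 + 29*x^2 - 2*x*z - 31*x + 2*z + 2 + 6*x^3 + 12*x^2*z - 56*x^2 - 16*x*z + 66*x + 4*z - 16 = 6*x^3 - 27*x^2 + 30*x + z*(12*x^2 - 18*x + 6) - 9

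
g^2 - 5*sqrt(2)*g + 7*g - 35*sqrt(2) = (g + 7)*(g - 5*sqrt(2))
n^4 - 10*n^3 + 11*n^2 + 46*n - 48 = (n - 8)*(n - 3)*(n - 1)*(n + 2)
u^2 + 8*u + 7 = (u + 1)*(u + 7)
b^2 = b^2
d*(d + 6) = d^2 + 6*d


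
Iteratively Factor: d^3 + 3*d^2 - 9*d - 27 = (d + 3)*(d^2 - 9) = (d + 3)^2*(d - 3)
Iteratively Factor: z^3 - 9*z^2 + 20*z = (z - 5)*(z^2 - 4*z) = (z - 5)*(z - 4)*(z)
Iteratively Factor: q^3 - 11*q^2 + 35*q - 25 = (q - 5)*(q^2 - 6*q + 5) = (q - 5)*(q - 1)*(q - 5)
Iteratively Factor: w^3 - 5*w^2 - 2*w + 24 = (w - 3)*(w^2 - 2*w - 8) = (w - 4)*(w - 3)*(w + 2)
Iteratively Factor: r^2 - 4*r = (r)*(r - 4)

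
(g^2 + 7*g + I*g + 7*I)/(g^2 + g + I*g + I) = (g + 7)/(g + 1)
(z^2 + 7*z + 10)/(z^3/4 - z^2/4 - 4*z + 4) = 4*(z^2 + 7*z + 10)/(z^3 - z^2 - 16*z + 16)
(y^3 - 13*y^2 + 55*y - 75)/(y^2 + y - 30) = (y^2 - 8*y + 15)/(y + 6)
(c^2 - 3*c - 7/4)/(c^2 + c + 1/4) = (2*c - 7)/(2*c + 1)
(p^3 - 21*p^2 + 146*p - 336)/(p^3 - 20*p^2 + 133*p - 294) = (p - 8)/(p - 7)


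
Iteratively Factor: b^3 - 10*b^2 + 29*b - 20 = (b - 1)*(b^2 - 9*b + 20) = (b - 4)*(b - 1)*(b - 5)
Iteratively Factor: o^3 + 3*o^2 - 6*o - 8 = (o + 4)*(o^2 - o - 2) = (o - 2)*(o + 4)*(o + 1)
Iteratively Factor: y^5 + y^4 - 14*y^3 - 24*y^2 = (y + 2)*(y^4 - y^3 - 12*y^2) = y*(y + 2)*(y^3 - y^2 - 12*y) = y^2*(y + 2)*(y^2 - y - 12) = y^2*(y - 4)*(y + 2)*(y + 3)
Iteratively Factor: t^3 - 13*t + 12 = (t + 4)*(t^2 - 4*t + 3) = (t - 1)*(t + 4)*(t - 3)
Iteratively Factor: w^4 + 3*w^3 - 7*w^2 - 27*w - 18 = (w + 1)*(w^3 + 2*w^2 - 9*w - 18) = (w + 1)*(w + 2)*(w^2 - 9) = (w + 1)*(w + 2)*(w + 3)*(w - 3)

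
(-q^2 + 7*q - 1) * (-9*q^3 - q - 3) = 9*q^5 - 63*q^4 + 10*q^3 - 4*q^2 - 20*q + 3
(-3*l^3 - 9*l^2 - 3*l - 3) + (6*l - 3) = -3*l^3 - 9*l^2 + 3*l - 6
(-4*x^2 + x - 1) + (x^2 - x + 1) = -3*x^2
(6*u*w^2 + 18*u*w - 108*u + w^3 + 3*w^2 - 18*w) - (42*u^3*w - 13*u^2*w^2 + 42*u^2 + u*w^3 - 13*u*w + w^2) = -42*u^3*w + 13*u^2*w^2 - 42*u^2 - u*w^3 + 6*u*w^2 + 31*u*w - 108*u + w^3 + 2*w^2 - 18*w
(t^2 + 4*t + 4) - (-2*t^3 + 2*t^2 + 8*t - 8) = 2*t^3 - t^2 - 4*t + 12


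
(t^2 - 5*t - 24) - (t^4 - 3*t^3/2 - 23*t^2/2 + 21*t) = -t^4 + 3*t^3/2 + 25*t^2/2 - 26*t - 24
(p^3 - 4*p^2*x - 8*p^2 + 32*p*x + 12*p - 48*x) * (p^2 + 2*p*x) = p^5 - 2*p^4*x - 8*p^4 - 8*p^3*x^2 + 16*p^3*x + 12*p^3 + 64*p^2*x^2 - 24*p^2*x - 96*p*x^2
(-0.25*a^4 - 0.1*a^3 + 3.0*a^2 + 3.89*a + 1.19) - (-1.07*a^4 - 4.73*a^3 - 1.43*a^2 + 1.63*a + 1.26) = 0.82*a^4 + 4.63*a^3 + 4.43*a^2 + 2.26*a - 0.0700000000000001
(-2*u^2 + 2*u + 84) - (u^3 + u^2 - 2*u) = -u^3 - 3*u^2 + 4*u + 84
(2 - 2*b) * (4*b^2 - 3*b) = -8*b^3 + 14*b^2 - 6*b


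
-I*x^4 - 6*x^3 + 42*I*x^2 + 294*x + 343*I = (x - 7)*(x + 7)*(x - 7*I)*(-I*x + 1)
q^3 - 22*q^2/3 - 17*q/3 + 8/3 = (q - 8)*(q - 1/3)*(q + 1)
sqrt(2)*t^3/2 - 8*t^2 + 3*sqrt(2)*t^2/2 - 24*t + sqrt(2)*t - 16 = (t + 2)*(t - 8*sqrt(2))*(sqrt(2)*t/2 + sqrt(2)/2)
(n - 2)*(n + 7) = n^2 + 5*n - 14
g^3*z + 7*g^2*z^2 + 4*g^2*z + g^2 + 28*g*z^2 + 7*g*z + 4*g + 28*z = (g + 4)*(g + 7*z)*(g*z + 1)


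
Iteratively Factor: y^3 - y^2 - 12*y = (y + 3)*(y^2 - 4*y) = (y - 4)*(y + 3)*(y)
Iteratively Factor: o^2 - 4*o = (o - 4)*(o)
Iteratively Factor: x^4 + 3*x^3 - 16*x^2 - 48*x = (x + 4)*(x^3 - x^2 - 12*x) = (x - 4)*(x + 4)*(x^2 + 3*x) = x*(x - 4)*(x + 4)*(x + 3)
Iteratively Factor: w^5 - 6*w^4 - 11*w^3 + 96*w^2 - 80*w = (w - 4)*(w^4 - 2*w^3 - 19*w^2 + 20*w) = w*(w - 4)*(w^3 - 2*w^2 - 19*w + 20) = w*(w - 4)*(w + 4)*(w^2 - 6*w + 5) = w*(w - 4)*(w - 1)*(w + 4)*(w - 5)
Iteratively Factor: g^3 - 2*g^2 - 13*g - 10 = (g + 2)*(g^2 - 4*g - 5) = (g - 5)*(g + 2)*(g + 1)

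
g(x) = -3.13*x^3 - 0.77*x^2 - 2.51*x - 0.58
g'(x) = -9.39*x^2 - 1.54*x - 2.51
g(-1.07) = 5.06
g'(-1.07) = -11.61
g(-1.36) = 9.28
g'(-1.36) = -17.78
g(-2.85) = 72.78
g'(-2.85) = -74.39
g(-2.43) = 45.88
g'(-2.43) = -54.21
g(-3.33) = 114.82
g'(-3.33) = -101.51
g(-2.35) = 41.69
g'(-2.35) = -50.75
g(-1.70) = 16.84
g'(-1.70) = -27.03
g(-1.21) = 6.87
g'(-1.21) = -14.39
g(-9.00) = 2241.41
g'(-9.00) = -749.24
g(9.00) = -2367.31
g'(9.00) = -776.96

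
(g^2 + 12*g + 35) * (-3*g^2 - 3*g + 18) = -3*g^4 - 39*g^3 - 123*g^2 + 111*g + 630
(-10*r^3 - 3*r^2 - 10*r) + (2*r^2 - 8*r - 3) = -10*r^3 - r^2 - 18*r - 3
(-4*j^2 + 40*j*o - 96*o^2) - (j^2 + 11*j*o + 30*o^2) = -5*j^2 + 29*j*o - 126*o^2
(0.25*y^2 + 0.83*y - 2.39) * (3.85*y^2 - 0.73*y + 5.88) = 0.9625*y^4 + 3.013*y^3 - 8.3374*y^2 + 6.6251*y - 14.0532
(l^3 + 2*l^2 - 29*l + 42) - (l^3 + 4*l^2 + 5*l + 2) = -2*l^2 - 34*l + 40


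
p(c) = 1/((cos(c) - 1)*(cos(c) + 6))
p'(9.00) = 0.01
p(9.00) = -0.10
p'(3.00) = 0.00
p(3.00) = -0.10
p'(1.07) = 0.46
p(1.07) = -0.30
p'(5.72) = -3.20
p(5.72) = -0.95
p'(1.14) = 0.38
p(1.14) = -0.27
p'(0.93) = 0.71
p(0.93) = -0.38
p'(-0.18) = -97.98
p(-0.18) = -8.86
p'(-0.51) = -4.31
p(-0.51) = -1.14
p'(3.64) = -0.02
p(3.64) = -0.10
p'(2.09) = 0.05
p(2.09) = -0.12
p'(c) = sin(c)/((cos(c) - 1)*(cos(c) + 6)^2) + sin(c)/((cos(c) - 1)^2*(cos(c) + 6))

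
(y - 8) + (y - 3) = 2*y - 11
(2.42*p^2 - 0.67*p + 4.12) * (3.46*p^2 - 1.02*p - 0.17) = 8.3732*p^4 - 4.7866*p^3 + 14.5272*p^2 - 4.0885*p - 0.7004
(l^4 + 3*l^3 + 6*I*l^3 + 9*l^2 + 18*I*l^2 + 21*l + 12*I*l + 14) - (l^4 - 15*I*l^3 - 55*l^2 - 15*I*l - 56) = 3*l^3 + 21*I*l^3 + 64*l^2 + 18*I*l^2 + 21*l + 27*I*l + 70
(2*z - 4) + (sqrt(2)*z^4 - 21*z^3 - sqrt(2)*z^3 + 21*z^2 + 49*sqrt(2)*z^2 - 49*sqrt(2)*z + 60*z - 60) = sqrt(2)*z^4 - 21*z^3 - sqrt(2)*z^3 + 21*z^2 + 49*sqrt(2)*z^2 - 49*sqrt(2)*z + 62*z - 64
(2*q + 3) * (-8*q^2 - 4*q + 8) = -16*q^3 - 32*q^2 + 4*q + 24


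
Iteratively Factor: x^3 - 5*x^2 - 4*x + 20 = (x - 2)*(x^2 - 3*x - 10) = (x - 2)*(x + 2)*(x - 5)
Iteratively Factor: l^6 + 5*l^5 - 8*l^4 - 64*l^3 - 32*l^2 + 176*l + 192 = (l - 2)*(l^5 + 7*l^4 + 6*l^3 - 52*l^2 - 136*l - 96) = (l - 2)*(l + 2)*(l^4 + 5*l^3 - 4*l^2 - 44*l - 48) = (l - 2)*(l + 2)*(l + 4)*(l^3 + l^2 - 8*l - 12) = (l - 2)*(l + 2)^2*(l + 4)*(l^2 - l - 6) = (l - 3)*(l - 2)*(l + 2)^2*(l + 4)*(l + 2)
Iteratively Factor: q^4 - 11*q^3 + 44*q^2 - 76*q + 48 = (q - 3)*(q^3 - 8*q^2 + 20*q - 16) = (q - 3)*(q - 2)*(q^2 - 6*q + 8) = (q - 3)*(q - 2)^2*(q - 4)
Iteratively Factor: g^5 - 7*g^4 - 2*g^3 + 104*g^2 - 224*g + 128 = (g - 1)*(g^4 - 6*g^3 - 8*g^2 + 96*g - 128) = (g - 2)*(g - 1)*(g^3 - 4*g^2 - 16*g + 64) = (g - 2)*(g - 1)*(g + 4)*(g^2 - 8*g + 16) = (g - 4)*(g - 2)*(g - 1)*(g + 4)*(g - 4)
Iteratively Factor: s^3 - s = (s)*(s^2 - 1) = s*(s + 1)*(s - 1)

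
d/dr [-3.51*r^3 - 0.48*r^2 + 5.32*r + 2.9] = -10.53*r^2 - 0.96*r + 5.32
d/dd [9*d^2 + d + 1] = 18*d + 1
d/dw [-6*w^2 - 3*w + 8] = -12*w - 3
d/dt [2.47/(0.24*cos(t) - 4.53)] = 0.5928*sin(t)/(0.24*cos(t) - 4.53)^2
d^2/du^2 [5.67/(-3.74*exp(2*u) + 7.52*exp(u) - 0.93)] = (-5.67*(7.48*exp(u) - 7.52)*(14.96*exp(u) - 15.04)*exp(u) + (84.8232*exp(u) - 42.6384)*(3.74*exp(2*u) - 7.52*exp(u) + 0.93))*exp(u)/(3.74*exp(2*u) - 7.52*exp(u) + 0.93)^3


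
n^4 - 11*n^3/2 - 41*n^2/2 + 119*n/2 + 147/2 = (n - 7)*(n - 3)*(n + 1)*(n + 7/2)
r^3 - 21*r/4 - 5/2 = (r - 5/2)*(r + 1/2)*(r + 2)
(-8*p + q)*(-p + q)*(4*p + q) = 32*p^3 - 28*p^2*q - 5*p*q^2 + q^3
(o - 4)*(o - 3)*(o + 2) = o^3 - 5*o^2 - 2*o + 24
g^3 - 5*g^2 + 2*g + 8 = (g - 4)*(g - 2)*(g + 1)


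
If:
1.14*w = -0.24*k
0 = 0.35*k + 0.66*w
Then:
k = 0.00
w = 0.00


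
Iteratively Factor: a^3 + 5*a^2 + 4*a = (a)*(a^2 + 5*a + 4) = a*(a + 4)*(a + 1)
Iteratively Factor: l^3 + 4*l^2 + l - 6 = (l + 3)*(l^2 + l - 2) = (l - 1)*(l + 3)*(l + 2)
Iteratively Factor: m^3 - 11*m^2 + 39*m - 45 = (m - 3)*(m^2 - 8*m + 15) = (m - 5)*(m - 3)*(m - 3)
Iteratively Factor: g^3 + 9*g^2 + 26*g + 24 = (g + 3)*(g^2 + 6*g + 8) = (g + 2)*(g + 3)*(g + 4)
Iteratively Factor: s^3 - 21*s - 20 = (s + 4)*(s^2 - 4*s - 5) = (s + 1)*(s + 4)*(s - 5)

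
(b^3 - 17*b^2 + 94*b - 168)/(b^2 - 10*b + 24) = b - 7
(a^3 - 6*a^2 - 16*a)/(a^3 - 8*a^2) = (a + 2)/a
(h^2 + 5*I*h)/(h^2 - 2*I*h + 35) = h/(h - 7*I)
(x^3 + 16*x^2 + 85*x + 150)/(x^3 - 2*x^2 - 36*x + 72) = (x^2 + 10*x + 25)/(x^2 - 8*x + 12)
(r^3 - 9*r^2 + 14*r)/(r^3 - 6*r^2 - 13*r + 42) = r/(r + 3)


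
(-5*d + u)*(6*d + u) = -30*d^2 + d*u + u^2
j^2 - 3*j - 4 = (j - 4)*(j + 1)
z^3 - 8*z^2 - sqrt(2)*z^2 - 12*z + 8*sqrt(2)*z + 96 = (z - 8)*(z - 3*sqrt(2))*(z + 2*sqrt(2))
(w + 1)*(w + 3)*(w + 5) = w^3 + 9*w^2 + 23*w + 15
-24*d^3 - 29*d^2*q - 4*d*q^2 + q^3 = (-8*d + q)*(d + q)*(3*d + q)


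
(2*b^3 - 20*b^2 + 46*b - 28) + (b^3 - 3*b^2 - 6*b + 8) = 3*b^3 - 23*b^2 + 40*b - 20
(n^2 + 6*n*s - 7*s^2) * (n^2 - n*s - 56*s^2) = n^4 + 5*n^3*s - 69*n^2*s^2 - 329*n*s^3 + 392*s^4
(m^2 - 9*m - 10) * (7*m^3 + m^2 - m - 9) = 7*m^5 - 62*m^4 - 80*m^3 - 10*m^2 + 91*m + 90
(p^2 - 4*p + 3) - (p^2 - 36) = 39 - 4*p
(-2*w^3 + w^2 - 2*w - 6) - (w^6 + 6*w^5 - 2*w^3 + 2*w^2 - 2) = -w^6 - 6*w^5 - w^2 - 2*w - 4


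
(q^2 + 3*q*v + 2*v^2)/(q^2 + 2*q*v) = (q + v)/q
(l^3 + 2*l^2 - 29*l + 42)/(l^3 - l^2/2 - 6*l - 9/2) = 2*(l^2 + 5*l - 14)/(2*l^2 + 5*l + 3)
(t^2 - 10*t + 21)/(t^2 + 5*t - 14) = (t^2 - 10*t + 21)/(t^2 + 5*t - 14)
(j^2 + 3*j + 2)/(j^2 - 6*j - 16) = (j + 1)/(j - 8)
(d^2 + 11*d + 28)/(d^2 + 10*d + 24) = (d + 7)/(d + 6)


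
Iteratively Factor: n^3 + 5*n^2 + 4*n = (n + 4)*(n^2 + n) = n*(n + 4)*(n + 1)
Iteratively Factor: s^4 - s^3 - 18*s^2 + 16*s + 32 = (s - 2)*(s^3 + s^2 - 16*s - 16) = (s - 2)*(s + 4)*(s^2 - 3*s - 4) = (s - 2)*(s + 1)*(s + 4)*(s - 4)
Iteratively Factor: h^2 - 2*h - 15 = (h + 3)*(h - 5)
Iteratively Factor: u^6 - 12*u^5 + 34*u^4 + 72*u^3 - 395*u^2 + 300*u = (u - 1)*(u^5 - 11*u^4 + 23*u^3 + 95*u^2 - 300*u) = (u - 5)*(u - 1)*(u^4 - 6*u^3 - 7*u^2 + 60*u) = (u - 5)*(u - 4)*(u - 1)*(u^3 - 2*u^2 - 15*u) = u*(u - 5)*(u - 4)*(u - 1)*(u^2 - 2*u - 15) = u*(u - 5)^2*(u - 4)*(u - 1)*(u + 3)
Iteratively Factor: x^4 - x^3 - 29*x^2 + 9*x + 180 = (x + 3)*(x^3 - 4*x^2 - 17*x + 60) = (x + 3)*(x + 4)*(x^2 - 8*x + 15) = (x - 5)*(x + 3)*(x + 4)*(x - 3)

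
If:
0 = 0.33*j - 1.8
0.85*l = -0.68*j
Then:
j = 5.45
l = -4.36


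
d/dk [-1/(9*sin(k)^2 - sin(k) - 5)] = (18*sin(k) - 1)*cos(k)/(-9*sin(k)^2 + sin(k) + 5)^2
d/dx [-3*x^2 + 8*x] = 8 - 6*x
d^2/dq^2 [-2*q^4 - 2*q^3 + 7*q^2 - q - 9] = -24*q^2 - 12*q + 14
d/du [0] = 0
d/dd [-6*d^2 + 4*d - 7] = 4 - 12*d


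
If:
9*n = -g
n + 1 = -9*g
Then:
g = -9/80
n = 1/80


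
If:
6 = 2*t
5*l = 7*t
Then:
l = 21/5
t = 3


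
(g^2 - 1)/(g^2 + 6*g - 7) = (g + 1)/(g + 7)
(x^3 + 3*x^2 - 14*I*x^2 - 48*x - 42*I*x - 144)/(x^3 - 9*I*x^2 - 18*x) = (x^2 + x*(3 - 8*I) - 24*I)/(x*(x - 3*I))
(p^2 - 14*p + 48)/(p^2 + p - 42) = (p - 8)/(p + 7)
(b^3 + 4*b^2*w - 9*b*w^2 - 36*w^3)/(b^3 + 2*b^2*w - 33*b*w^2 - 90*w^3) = (-b^2 - b*w + 12*w^2)/(-b^2 + b*w + 30*w^2)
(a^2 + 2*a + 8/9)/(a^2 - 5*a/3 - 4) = (a + 2/3)/(a - 3)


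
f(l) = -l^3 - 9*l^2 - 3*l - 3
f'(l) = -3*l^2 - 18*l - 3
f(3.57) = -173.91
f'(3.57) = -105.49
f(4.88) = -348.18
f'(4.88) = -162.28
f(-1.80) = -20.93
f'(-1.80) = 19.68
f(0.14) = -3.60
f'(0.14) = -5.58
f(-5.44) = -92.03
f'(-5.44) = 6.14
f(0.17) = -3.78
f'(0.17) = -6.15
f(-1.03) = -8.37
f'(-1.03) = 12.36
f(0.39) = -5.60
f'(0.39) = -10.48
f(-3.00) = -48.00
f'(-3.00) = 24.00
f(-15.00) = 1392.00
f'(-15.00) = -408.00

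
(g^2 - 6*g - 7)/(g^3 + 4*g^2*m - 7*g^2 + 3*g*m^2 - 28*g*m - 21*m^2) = (g + 1)/(g^2 + 4*g*m + 3*m^2)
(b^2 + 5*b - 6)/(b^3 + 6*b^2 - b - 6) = 1/(b + 1)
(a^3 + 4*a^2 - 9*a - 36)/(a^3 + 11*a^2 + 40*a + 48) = (a - 3)/(a + 4)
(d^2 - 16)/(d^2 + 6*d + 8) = (d - 4)/(d + 2)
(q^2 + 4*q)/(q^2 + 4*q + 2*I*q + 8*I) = q/(q + 2*I)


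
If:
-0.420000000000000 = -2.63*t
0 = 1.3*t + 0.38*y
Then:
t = 0.16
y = -0.55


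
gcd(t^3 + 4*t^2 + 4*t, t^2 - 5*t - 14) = t + 2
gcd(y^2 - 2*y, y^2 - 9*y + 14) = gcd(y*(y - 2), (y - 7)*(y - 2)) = y - 2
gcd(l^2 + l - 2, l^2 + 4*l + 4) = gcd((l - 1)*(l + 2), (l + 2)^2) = l + 2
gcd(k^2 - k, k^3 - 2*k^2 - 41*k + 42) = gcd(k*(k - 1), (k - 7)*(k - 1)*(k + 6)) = k - 1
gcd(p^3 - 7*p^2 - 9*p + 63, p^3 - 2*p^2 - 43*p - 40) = 1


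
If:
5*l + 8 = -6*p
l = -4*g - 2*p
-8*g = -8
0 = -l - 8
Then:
No Solution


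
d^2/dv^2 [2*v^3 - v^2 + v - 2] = 12*v - 2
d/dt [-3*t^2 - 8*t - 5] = -6*t - 8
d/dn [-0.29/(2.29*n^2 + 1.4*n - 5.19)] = (1.3282*n + 0.406)/(2.29*n^2 + 1.4*n - 5.19)^2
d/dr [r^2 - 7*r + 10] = 2*r - 7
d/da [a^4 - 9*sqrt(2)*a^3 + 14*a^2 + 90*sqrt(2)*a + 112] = 4*a^3 - 27*sqrt(2)*a^2 + 28*a + 90*sqrt(2)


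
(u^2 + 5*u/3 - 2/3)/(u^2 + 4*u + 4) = (u - 1/3)/(u + 2)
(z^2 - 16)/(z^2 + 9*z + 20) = (z - 4)/(z + 5)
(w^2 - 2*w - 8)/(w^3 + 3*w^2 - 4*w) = (w^2 - 2*w - 8)/(w*(w^2 + 3*w - 4))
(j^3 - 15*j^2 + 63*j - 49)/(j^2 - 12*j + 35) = (j^2 - 8*j + 7)/(j - 5)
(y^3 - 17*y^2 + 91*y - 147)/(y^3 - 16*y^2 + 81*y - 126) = (y - 7)/(y - 6)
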